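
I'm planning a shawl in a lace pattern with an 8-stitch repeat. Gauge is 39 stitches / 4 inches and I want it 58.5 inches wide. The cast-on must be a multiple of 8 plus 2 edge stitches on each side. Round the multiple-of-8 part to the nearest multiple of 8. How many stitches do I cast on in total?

39 / 4 = 9.75 sts per inch.
58.5 × 9.75 = 570.38 sts.
Less 4 edge sts → 566.38 for the repeat.
Nearest multiple of 8: 568.
Add back 4 edge sts → 572.

CO 572 sts.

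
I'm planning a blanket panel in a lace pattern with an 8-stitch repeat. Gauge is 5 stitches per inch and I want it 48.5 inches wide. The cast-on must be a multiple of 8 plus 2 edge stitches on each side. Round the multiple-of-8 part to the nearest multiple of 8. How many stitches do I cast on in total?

5 / 1 = 5 sts per inch.
48.5 × 5 = 242.50 sts.
Less 4 edge sts → 238.50 for the repeat.
Nearest multiple of 8: 240.
Add back 4 edge sts → 244.

Cast on 244 stitches.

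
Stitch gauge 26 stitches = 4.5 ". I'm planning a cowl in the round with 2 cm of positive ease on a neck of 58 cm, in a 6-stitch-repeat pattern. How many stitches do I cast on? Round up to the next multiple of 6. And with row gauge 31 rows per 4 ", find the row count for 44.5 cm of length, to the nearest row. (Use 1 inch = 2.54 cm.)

Cast on 138 stitches; work 136 rows.

Finished = 58 + 2 = 60 cm.
60 cm × 1/2.54 = 23.62 inches.
26/4.5 = 5.778 sts per in; 23.62 × 5.778 = 136.48 sts.
Next multiple of 6 → 138.
44.5 cm = 17.52 inches; × 7.75 = 135.78 → 136 rows.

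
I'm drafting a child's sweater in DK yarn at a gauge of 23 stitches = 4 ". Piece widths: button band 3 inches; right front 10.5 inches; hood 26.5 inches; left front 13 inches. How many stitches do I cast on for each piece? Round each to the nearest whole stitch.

Rate = 23/4 = 5.75 sts per in.
button band: 3 × 5.75 = 17.25 → 17.
right front: 10.5 × 5.75 = 60.38 → 60.
hood: 26.5 × 5.75 = 152.38 → 152.
left front: 13 × 5.75 = 74.75 → 75.

button band 17; right front 60; hood 152; left front 75.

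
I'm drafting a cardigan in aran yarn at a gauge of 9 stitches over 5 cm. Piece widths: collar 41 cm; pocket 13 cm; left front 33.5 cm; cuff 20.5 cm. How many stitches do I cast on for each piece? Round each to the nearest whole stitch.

collar 74; pocket 23; left front 60; cuff 37.

Rate = 9/5 = 1.8 sts per cm.
collar: 41 × 1.8 = 73.80 → 74.
pocket: 13 × 1.8 = 23.40 → 23.
left front: 33.5 × 1.8 = 60.30 → 60.
cuff: 20.5 × 1.8 = 36.90 → 37.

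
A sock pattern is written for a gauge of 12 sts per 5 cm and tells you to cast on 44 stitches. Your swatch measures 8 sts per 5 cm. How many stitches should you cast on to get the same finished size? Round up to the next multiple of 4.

Scale factor = 8 / 12 = 0.667.
44 × 8 / 12 = 29.33 sts.
→ 32 sts.

CO 32 sts.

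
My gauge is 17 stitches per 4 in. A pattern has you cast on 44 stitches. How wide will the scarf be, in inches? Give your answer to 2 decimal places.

17 stitches / 4 inch = 4.25 stitches per inch.
44 / 4.25 = 10.353 inches.

10.35 inches.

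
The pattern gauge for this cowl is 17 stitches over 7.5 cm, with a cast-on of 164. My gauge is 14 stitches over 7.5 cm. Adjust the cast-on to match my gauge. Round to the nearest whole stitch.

135 stitches.

Scale factor = 14 / 17 = 0.824.
164 × 14 / 17 = 135.06 sts.
→ 135 sts.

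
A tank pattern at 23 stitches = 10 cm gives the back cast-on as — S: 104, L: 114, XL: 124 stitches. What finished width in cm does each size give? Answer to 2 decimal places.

S 45.22 cm; L 49.57 cm; XL 53.91 cm.

23/10 = 2.3 sts per cm.
S: 104 / 2.3 = 45.217 → 45.22 cm.
L: 114 / 2.3 = 49.565 → 49.57 cm.
XL: 124 / 2.3 = 53.913 → 53.91 cm.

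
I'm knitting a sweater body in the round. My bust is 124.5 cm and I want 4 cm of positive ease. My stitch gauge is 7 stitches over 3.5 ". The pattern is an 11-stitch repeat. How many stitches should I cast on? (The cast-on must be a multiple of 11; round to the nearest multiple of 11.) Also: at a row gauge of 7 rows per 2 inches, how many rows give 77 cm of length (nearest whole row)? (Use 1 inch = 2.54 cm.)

Finished = 124.5 + 4 = 128.5 cm.
128.5 cm × 1/2.54 = 50.59 inches.
7/3.5 = 2 sts per in; 50.59 × 2 = 101.18 sts.
Nearest multiple of 11 → 99.
77 cm = 30.31 inches; × 3.5 = 106.10 → 106 rows.

Cast on 99 stitches; work 106 rows.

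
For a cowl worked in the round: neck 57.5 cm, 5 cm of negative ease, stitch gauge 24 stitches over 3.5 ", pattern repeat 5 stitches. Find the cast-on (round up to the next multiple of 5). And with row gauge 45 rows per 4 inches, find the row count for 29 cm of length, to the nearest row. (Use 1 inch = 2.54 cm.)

Cast on 145 stitches; work 128 rows.

Finished = 57.5 − 5 = 52.5 cm.
52.5 cm × 1/2.54 = 20.67 inches.
24/3.5 = 6.857 sts per in; 20.67 × 6.857 = 141.73 sts.
Next multiple of 5 → 145.
29 cm = 11.42 inches; × 11.25 = 128.44 → 128 rows.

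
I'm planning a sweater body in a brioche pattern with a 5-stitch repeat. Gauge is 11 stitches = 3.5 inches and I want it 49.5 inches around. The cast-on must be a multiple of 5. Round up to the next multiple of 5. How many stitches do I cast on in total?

160 stitches.

11 / 3.5 = 3.143 sts per inch.
49.5 × 3.143 = 155.57 sts.
Next multiple of 5: 160.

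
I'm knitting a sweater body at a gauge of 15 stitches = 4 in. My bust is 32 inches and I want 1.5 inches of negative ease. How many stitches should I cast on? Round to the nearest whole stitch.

Finished = 32 − 1.5 = 30.5 in.
15 / 4 = 3.75 sts per inch.
30.50 × 3.75 = 114.38 sts.
→ 114 sts.

Cast on 114 stitches.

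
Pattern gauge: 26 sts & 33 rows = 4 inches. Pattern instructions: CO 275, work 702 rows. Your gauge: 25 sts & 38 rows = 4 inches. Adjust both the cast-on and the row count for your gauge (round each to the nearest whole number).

Cast on 264 stitches; work 808 rows.

Stitches: 275 × 25/26 = 264.42 → 264.
Rows: 702 × 38/33 = 808.36 → 808.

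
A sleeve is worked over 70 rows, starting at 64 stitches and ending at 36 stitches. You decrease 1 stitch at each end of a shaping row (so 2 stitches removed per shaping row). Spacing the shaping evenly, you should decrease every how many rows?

Decrease every 5th row.

Stitches to remove: |36 − 64| = 28.
Shaping rows needed: 28 / 2 = 14.
70 rows / 14 = every 5 rows.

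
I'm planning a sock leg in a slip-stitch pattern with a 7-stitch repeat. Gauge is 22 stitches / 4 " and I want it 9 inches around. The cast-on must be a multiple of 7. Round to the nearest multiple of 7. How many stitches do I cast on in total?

22 / 4 = 5.5 sts per inch.
9 × 5.5 = 49.50 sts.
Nearest multiple of 7: 49.

CO 49 sts.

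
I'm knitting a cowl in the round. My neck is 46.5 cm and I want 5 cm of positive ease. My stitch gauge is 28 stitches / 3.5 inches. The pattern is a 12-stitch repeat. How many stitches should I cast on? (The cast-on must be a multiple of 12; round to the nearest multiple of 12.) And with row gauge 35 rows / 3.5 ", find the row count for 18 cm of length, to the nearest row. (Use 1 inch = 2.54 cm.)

Finished = 46.5 + 5 = 51.5 cm.
51.5 cm × 1/2.54 = 20.28 inches.
28/3.5 = 8 sts per in; 20.28 × 8 = 162.20 sts.
Nearest multiple of 12 → 168.
18 cm = 7.09 inches; × 10 = 70.87 → 71 rows.

Cast on 168 stitches; work 71 rows.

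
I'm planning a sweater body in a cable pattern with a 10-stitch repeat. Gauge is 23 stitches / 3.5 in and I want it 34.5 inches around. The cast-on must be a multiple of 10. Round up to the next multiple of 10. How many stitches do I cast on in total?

230 stitches.

23 / 3.5 = 6.571 sts per inch.
34.5 × 6.571 = 226.71 sts.
Next multiple of 10: 230.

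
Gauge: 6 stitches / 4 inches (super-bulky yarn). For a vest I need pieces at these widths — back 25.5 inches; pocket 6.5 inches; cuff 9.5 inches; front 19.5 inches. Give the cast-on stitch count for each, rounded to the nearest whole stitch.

back 38; pocket 10; cuff 14; front 29.

Rate = 6/4 = 1.5 sts per in.
back: 25.5 × 1.5 = 38.25 → 38.
pocket: 6.5 × 1.5 = 9.75 → 10.
cuff: 9.5 × 1.5 = 14.25 → 14.
front: 19.5 × 1.5 = 29.25 → 29.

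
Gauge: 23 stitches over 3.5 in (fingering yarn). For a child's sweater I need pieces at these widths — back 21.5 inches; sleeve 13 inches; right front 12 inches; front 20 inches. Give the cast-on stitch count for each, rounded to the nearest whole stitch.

Rate = 23/3.5 = 6.571 sts per in.
back: 21.5 × 6.571 = 141.29 → 141.
sleeve: 13 × 6.571 = 85.43 → 85.
right front: 12 × 6.571 = 78.86 → 79.
front: 20 × 6.571 = 131.43 → 131.

back 141; sleeve 85; right front 79; front 131.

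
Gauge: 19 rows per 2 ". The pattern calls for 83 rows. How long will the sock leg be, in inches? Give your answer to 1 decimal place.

19 rows / 2 inch = 9.5 rows per inch.
83 / 9.5 = 8.74 inches.

8.7 inches.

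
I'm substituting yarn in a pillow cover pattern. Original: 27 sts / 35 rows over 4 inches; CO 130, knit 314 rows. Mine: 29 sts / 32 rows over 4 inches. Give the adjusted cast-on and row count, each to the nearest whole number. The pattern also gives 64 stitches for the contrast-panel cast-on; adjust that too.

Stitches: 130 × 29/27 = 139.63 → 140.
Rows: 314 × 32/35 = 287.09 → 287.
contrast-panel cast-on: 64 × 29/27 = 68.74 → 69.

Cast on 140 stitches; work 287 rows; contrast-panel cast-on 69 stitches.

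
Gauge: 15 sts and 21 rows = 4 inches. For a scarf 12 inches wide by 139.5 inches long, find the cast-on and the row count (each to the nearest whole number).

Stitch gauge = 15/4 = 3.75 sts/in; 12 × 3.75 = 45.00 → 45 sts.
Row gauge = 21/4 = 5.25 rows/in; 139.5 × 5.25 = 732.38 → 732 rows.

Cast on 45 stitches and work 732 rows.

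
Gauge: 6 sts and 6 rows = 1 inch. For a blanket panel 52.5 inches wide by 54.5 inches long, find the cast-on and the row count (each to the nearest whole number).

Stitch gauge = 6/1 = 6 sts/in; 52.5 × 6 = 315.00 → 315 sts.
Row gauge = 6/1 = 6 rows/in; 54.5 × 6 = 327.00 → 327 rows.

Cast on 315 stitches and work 327 rows.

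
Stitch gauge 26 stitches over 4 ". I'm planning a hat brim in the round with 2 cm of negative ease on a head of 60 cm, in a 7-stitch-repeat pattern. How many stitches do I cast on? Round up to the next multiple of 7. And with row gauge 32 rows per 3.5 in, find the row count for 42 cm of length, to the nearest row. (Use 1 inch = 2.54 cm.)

Finished = 60 − 2 = 58 cm.
58 cm × 1/2.54 = 22.83 inches.
26/4 = 6.5 sts per in; 22.83 × 6.5 = 148.43 sts.
Next multiple of 7 → 154.
42 cm = 16.54 inches; × 9.143 = 151.18 → 151 rows.

Cast on 154 stitches; work 151 rows.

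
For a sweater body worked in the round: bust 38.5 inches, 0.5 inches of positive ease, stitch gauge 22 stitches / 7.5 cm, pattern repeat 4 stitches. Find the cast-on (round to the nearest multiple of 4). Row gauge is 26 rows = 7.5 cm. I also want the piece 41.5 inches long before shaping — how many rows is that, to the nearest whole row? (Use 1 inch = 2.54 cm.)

Cast on 292 stitches; work 365 rows.

Finished = 38.5 + 0.5 = 39 inches.
39 inches × 2.54 = 99.06 cm.
22/7.5 = 2.933 sts per cm; 99.06 × 2.933 = 290.58 sts.
Nearest multiple of 4 → 292.
41.5 inches = 105.41 cm; × 3.467 = 365.42 → 365 rows.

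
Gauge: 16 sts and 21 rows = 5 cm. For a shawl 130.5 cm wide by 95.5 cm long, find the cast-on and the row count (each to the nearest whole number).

Stitch gauge = 16/5 = 3.2 sts/cm; 130.5 × 3.2 = 417.60 → 418 sts.
Row gauge = 21/5 = 4.2 rows/cm; 95.5 × 4.2 = 401.10 → 401 rows.

Cast on 418 stitches and work 401 rows.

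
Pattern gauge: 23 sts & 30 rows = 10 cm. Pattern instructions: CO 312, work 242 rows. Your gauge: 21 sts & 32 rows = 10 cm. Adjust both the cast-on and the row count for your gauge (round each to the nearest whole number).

Cast on 285 stitches; work 258 rows.

Stitches: 312 × 21/23 = 284.87 → 285.
Rows: 242 × 32/30 = 258.13 → 258.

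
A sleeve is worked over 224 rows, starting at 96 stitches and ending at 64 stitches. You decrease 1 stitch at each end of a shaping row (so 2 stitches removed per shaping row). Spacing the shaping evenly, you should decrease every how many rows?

Stitches to remove: |64 − 96| = 32.
Shaping rows needed: 32 / 2 = 16.
224 rows / 16 = every 14 rows.

Decrease every 14th row.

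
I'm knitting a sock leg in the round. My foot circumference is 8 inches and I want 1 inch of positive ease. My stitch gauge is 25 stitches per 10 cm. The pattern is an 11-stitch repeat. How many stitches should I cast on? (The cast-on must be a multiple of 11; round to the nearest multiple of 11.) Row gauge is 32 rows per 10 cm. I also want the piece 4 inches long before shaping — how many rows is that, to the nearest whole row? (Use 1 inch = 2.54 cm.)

Cast on 55 stitches; work 33 rows.

Finished = 8 + 1 = 9 inches.
9 inches × 2.54 = 22.86 cm.
25/10 = 2.5 sts per cm; 22.86 × 2.5 = 57.15 sts.
Nearest multiple of 11 → 55.
4 inches = 10.16 cm; × 3.2 = 32.51 → 33 rows.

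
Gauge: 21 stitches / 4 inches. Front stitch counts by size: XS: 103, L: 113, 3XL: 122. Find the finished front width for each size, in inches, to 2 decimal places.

XS 19.62 inches; L 21.52 inches; 3XL 23.24 inches.

21/4 = 5.25 sts per in.
XS: 103 / 5.25 = 19.619 → 19.62 in.
L: 113 / 5.25 = 21.524 → 21.52 in.
3XL: 122 / 5.25 = 23.238 → 23.24 in.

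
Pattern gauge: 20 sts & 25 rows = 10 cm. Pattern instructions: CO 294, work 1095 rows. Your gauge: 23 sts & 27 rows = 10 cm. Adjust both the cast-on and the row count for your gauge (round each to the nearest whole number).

Cast on 338 stitches; work 1183 rows.

Stitches: 294 × 23/20 = 338.10 → 338.
Rows: 1095 × 27/25 = 1182.60 → 1183.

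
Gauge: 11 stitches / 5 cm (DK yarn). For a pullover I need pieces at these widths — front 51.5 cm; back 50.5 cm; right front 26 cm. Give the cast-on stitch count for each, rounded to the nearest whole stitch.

front 113; back 111; right front 57.

Rate = 11/5 = 2.2 sts per cm.
front: 51.5 × 2.2 = 113.30 → 113.
back: 50.5 × 2.2 = 111.10 → 111.
right front: 26 × 2.2 = 57.20 → 57.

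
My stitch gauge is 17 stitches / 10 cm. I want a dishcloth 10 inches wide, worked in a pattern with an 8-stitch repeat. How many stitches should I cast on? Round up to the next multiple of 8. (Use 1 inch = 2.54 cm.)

10 in = 10 × 2.54 = 25.40 cm.
17 / 10 = 1.7 sts/cm.
25.40 × 1.7 = 43.18 sts.
→ 48.

Cast on 48 stitches.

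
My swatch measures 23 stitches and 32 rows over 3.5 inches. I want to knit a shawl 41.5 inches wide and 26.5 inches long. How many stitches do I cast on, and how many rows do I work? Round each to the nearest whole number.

Stitch gauge = 23/3.5 = 6.571 sts/in; 41.5 × 6.571 = 272.71 → 273 sts.
Row gauge = 32/3.5 = 9.143 rows/in; 26.5 × 9.143 = 242.29 → 242 rows.

Cast on 273 stitches and work 242 rows.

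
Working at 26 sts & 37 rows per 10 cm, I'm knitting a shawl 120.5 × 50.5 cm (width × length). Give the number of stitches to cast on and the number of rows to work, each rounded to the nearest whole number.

Cast on 313 stitches and work 187 rows.

Stitch gauge = 26/10 = 2.6 sts/cm; 120.5 × 2.6 = 313.30 → 313 sts.
Row gauge = 37/10 = 3.7 rows/cm; 50.5 × 3.7 = 186.85 → 187 rows.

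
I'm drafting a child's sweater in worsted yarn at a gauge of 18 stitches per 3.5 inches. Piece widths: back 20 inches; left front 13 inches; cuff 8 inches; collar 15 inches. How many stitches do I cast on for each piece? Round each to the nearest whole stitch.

Rate = 18/3.5 = 5.143 sts per in.
back: 20 × 5.143 = 102.86 → 103.
left front: 13 × 5.143 = 66.86 → 67.
cuff: 8 × 5.143 = 41.14 → 41.
collar: 15 × 5.143 = 77.14 → 77.

back 103; left front 67; cuff 41; collar 77.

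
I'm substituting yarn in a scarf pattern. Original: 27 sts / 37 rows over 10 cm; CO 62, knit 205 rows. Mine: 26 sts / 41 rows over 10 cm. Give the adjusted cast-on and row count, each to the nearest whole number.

Cast on 60 stitches; work 227 rows.

Stitches: 62 × 26/27 = 59.70 → 60.
Rows: 205 × 41/37 = 227.16 → 227.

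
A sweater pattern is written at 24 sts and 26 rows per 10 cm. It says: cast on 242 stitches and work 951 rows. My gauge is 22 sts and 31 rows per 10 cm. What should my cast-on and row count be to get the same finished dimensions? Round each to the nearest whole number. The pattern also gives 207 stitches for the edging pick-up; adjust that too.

Cast on 222 stitches; work 1134 rows; edging pick-up 190 stitches.

Stitches: 242 × 22/24 = 221.83 → 222.
Rows: 951 × 31/26 = 1133.88 → 1134.
edging pick-up: 207 × 22/24 = 189.75 → 190.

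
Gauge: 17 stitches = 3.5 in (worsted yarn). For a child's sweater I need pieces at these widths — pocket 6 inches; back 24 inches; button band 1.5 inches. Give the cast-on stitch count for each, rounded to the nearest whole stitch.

pocket 29; back 117; button band 7.

Rate = 17/3.5 = 4.857 sts per in.
pocket: 6 × 4.857 = 29.14 → 29.
back: 24 × 4.857 = 116.57 → 117.
button band: 1.5 × 4.857 = 7.29 → 7.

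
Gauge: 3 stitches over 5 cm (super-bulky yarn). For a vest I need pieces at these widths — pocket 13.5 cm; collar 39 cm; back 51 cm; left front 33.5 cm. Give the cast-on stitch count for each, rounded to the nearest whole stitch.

pocket 8; collar 23; back 31; left front 20.

Rate = 3/5 = 0.6 sts per cm.
pocket: 13.5 × 0.6 = 8.10 → 8.
collar: 39 × 0.6 = 23.40 → 23.
back: 51 × 0.6 = 30.60 → 31.
left front: 33.5 × 0.6 = 20.10 → 20.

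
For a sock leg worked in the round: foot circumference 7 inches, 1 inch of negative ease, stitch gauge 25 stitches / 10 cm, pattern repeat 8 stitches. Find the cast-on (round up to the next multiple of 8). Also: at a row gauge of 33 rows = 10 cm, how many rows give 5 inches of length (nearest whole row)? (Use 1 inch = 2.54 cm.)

Cast on 40 stitches; work 42 rows.

Finished = 7 − 1 = 6 inches.
6 inches × 2.54 = 15.24 cm.
25/10 = 2.5 sts per cm; 15.24 × 2.5 = 38.10 sts.
Next multiple of 8 → 40.
5 inches = 12.70 cm; × 3.3 = 41.91 → 42 rows.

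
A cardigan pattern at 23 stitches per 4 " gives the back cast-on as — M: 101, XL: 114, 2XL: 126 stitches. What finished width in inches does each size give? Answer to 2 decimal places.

23/4 = 5.75 sts per in.
M: 101 / 5.75 = 17.565 → 17.57 in.
XL: 114 / 5.75 = 19.826 → 19.83 in.
2XL: 126 / 5.75 = 21.913 → 21.91 in.

M 17.57 inches; XL 19.83 inches; 2XL 21.91 inches.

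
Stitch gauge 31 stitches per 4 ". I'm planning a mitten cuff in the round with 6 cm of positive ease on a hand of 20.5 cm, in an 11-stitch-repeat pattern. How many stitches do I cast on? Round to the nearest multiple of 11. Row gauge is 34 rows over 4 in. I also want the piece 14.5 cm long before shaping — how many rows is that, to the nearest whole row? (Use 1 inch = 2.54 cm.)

Finished = 20.5 + 6 = 26.5 cm.
26.5 cm × 1/2.54 = 10.43 inches.
31/4 = 7.75 sts per in; 10.43 × 7.75 = 80.86 sts.
Nearest multiple of 11 → 77.
14.5 cm = 5.71 inches; × 8.5 = 48.52 → 49 rows.

Cast on 77 stitches; work 49 rows.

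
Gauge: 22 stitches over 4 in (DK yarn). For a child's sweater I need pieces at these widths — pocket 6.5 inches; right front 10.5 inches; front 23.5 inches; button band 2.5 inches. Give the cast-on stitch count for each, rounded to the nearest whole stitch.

pocket 36; right front 58; front 129; button band 14.

Rate = 22/4 = 5.5 sts per in.
pocket: 6.5 × 5.5 = 35.75 → 36.
right front: 10.5 × 5.5 = 57.75 → 58.
front: 23.5 × 5.5 = 129.25 → 129.
button band: 2.5 × 5.5 = 13.75 → 14.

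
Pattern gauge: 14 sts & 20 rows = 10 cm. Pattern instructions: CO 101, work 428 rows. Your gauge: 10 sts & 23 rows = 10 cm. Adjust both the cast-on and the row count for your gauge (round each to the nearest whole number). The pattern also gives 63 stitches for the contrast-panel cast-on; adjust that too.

Cast on 72 stitches; work 492 rows; contrast-panel cast-on 45 stitches.

Stitches: 101 × 10/14 = 72.14 → 72.
Rows: 428 × 23/20 = 492.20 → 492.
contrast-panel cast-on: 63 × 10/14 = 45.00 → 45.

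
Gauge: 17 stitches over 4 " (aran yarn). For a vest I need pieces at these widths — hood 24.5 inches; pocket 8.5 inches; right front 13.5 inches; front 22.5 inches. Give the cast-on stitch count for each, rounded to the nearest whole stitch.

hood 104; pocket 36; right front 57; front 96.

Rate = 17/4 = 4.25 sts per in.
hood: 24.5 × 4.25 = 104.12 → 104.
pocket: 8.5 × 4.25 = 36.12 → 36.
right front: 13.5 × 4.25 = 57.38 → 57.
front: 22.5 × 4.25 = 95.62 → 96.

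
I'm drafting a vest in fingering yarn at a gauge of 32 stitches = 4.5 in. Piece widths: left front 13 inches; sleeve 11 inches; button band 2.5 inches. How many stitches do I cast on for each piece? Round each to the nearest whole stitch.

left front 92; sleeve 78; button band 18.

Rate = 32/4.5 = 7.111 sts per in.
left front: 13 × 7.111 = 92.44 → 92.
sleeve: 11 × 7.111 = 78.22 → 78.
button band: 2.5 × 7.111 = 17.78 → 18.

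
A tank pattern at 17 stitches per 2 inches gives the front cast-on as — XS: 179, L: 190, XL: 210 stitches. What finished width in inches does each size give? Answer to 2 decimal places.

17/2 = 8.5 sts per in.
XS: 179 / 8.5 = 21.059 → 21.06 in.
L: 190 / 8.5 = 22.353 → 22.35 in.
XL: 210 / 8.5 = 24.706 → 24.71 in.

XS 21.06 inches; L 22.35 inches; XL 24.71 inches.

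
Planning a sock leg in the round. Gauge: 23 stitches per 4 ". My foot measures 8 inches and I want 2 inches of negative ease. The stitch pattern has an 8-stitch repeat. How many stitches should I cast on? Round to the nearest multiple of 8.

Finished = 8 − 2 = 6 inches.
23 / 4 = 5.75 sts/in.
6 × 5.75 = 34.50 sts.
Nearest multiple of 8: 32.

32 stitches.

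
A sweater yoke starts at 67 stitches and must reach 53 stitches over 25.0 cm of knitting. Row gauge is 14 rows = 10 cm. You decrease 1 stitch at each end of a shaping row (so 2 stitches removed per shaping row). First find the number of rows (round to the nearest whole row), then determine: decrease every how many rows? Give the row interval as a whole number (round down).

Decrease every 5th row.

Rows = 25.0 × 1.4 = 35.0 → 35 rows.
Stitches to remove: 14 → 7 shaping rows (at 2 st each).
35 / 7 = 5.00 → every 5 rows.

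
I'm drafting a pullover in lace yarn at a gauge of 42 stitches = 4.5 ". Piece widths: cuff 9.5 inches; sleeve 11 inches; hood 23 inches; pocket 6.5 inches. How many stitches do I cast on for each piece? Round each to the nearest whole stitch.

cuff 89; sleeve 103; hood 215; pocket 61.

Rate = 42/4.5 = 9.333 sts per in.
cuff: 9.5 × 9.333 = 88.67 → 89.
sleeve: 11 × 9.333 = 102.67 → 103.
hood: 23 × 9.333 = 214.67 → 215.
pocket: 6.5 × 9.333 = 60.67 → 61.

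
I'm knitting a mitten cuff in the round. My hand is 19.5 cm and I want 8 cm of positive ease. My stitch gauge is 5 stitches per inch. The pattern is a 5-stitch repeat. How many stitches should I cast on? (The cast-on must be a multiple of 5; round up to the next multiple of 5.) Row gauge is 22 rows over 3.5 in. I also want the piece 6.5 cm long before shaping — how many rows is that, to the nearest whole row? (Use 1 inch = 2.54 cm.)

Finished = 19.5 + 8 = 27.5 cm.
27.5 cm × 1/2.54 = 10.83 inches.
5/1 = 5 sts per in; 10.83 × 5 = 54.13 sts.
Next multiple of 5 → 55.
6.5 cm = 2.56 inches; × 6.286 = 16.09 → 16 rows.

Cast on 55 stitches; work 16 rows.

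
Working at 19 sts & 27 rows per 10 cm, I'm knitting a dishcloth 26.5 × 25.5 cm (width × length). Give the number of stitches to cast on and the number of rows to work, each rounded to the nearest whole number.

Cast on 50 stitches and work 69 rows.

Stitch gauge = 19/10 = 1.9 sts/cm; 26.5 × 1.9 = 50.35 → 50 sts.
Row gauge = 27/10 = 2.7 rows/cm; 25.5 × 2.7 = 68.85 → 69 rows.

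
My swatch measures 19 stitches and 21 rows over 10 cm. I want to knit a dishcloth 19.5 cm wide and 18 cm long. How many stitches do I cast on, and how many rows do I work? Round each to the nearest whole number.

Cast on 37 stitches and work 38 rows.

Stitch gauge = 19/10 = 1.9 sts/cm; 19.5 × 1.9 = 37.05 → 37 sts.
Row gauge = 21/10 = 2.1 rows/cm; 18 × 2.1 = 37.80 → 38 rows.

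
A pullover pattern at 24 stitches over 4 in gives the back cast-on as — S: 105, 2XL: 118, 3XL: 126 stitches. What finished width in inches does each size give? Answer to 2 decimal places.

24/4 = 6 sts per in.
S: 105 / 6 = 17.500 → 17.50 in.
2XL: 118 / 6 = 19.667 → 19.67 in.
3XL: 126 / 6 = 21.000 → 21.00 in.

S 17.50 inches; 2XL 19.67 inches; 3XL 21.00 inches.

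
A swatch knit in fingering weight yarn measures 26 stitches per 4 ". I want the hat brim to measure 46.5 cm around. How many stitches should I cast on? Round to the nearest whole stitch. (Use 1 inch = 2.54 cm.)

46.5 cm = 18.31 in.
26 stitches / 4 in = 6.5 stitches per inch.
18.31 × 6.5 = 119.00 stitches.
Round to nearest → 119.

119 stitches.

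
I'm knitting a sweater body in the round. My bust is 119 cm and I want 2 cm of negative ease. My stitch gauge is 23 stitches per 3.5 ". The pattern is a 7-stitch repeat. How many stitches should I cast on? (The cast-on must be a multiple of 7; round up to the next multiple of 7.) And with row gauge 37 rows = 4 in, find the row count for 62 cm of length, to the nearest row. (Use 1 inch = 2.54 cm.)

Finished = 119 − 2 = 117 cm.
117 cm × 1/2.54 = 46.06 inches.
23/3.5 = 6.571 sts per in; 46.06 × 6.571 = 302.70 sts.
Next multiple of 7 → 308.
62 cm = 24.41 inches; × 9.25 = 225.79 → 226 rows.

Cast on 308 stitches; work 226 rows.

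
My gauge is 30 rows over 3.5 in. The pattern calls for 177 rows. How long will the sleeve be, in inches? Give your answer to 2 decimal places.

20.65 inches.

30 rows / 3.5 inch = 8.571 rows per inch.
177 / 8.571 = 20.650 inches.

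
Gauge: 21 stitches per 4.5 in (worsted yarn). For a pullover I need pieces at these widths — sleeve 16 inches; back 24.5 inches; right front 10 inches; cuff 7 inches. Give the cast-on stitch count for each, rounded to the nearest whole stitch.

Rate = 21/4.5 = 4.667 sts per in.
sleeve: 16 × 4.667 = 74.67 → 75.
back: 24.5 × 4.667 = 114.33 → 114.
right front: 10 × 4.667 = 46.67 → 47.
cuff: 7 × 4.667 = 32.67 → 33.

sleeve 75; back 114; right front 47; cuff 33.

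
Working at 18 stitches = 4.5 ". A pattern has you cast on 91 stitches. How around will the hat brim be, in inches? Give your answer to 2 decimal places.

18 stitches / 4.5 inch = 4 stitches per inch.
91 / 4 = 22.750 inches.

22.75 inches.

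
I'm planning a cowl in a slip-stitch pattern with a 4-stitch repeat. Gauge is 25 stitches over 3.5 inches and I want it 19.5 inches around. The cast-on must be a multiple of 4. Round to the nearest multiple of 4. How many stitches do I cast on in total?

25 / 3.5 = 7.143 sts per inch.
19.5 × 7.143 = 139.29 sts.
Nearest multiple of 4: 140.

CO 140 sts.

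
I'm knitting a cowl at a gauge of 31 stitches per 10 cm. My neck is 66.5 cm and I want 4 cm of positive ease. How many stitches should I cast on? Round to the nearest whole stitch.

Finished = 66.5 + 4 = 70.5 cm.
31 / 10 = 3.1 sts per cm.
70.50 × 3.1 = 218.55 sts.
→ 219 sts.

CO 219 sts.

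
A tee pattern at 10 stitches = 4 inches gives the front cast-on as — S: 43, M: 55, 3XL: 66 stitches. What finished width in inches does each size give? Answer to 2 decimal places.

10/4 = 2.5 sts per in.
S: 43 / 2.5 = 17.200 → 17.20 in.
M: 55 / 2.5 = 22.000 → 22.00 in.
3XL: 66 / 2.5 = 26.400 → 26.40 in.

S 17.20 inches; M 22.00 inches; 3XL 26.40 inches.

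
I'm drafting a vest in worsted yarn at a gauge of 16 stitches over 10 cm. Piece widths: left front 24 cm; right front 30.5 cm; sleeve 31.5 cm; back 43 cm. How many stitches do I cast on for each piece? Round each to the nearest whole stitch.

Rate = 16/10 = 1.6 sts per cm.
left front: 24 × 1.6 = 38.40 → 38.
right front: 30.5 × 1.6 = 48.80 → 49.
sleeve: 31.5 × 1.6 = 50.40 → 50.
back: 43 × 1.6 = 68.80 → 69.

left front 38; right front 49; sleeve 50; back 69.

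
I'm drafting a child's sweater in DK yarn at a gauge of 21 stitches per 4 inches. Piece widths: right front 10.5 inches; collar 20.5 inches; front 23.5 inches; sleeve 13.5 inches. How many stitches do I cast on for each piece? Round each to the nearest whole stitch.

Rate = 21/4 = 5.25 sts per in.
right front: 10.5 × 5.25 = 55.12 → 55.
collar: 20.5 × 5.25 = 107.62 → 108.
front: 23.5 × 5.25 = 123.38 → 123.
sleeve: 13.5 × 5.25 = 70.88 → 71.

right front 55; collar 108; front 123; sleeve 71.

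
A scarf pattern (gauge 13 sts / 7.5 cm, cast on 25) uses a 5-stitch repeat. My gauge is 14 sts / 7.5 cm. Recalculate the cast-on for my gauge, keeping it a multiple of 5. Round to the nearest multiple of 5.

25 × 14 / 13 = 26.92.
Nearest multiple of 5: 25.

25 stitches.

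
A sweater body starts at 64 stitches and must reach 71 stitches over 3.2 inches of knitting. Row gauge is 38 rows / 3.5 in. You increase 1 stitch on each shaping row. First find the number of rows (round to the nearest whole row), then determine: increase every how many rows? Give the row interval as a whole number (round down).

Increase every 5th row.

Rows = 3.2 × 10.857 = 34.7 → 35 rows.
Stitches to add: 7 → 7 shaping rows (at 1 st each).
35 / 7 = 5.00 → every 5 rows.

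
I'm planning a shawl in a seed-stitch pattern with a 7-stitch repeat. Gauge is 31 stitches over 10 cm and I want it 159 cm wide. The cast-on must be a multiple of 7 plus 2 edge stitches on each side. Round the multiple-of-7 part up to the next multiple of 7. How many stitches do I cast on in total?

494 stitches.

31 / 10 = 3.1 sts per cm.
159 × 3.1 = 492.90 sts.
Less 4 edge sts → 488.90 for the repeat.
Next multiple of 7: 490.
Add back 4 edge sts → 494.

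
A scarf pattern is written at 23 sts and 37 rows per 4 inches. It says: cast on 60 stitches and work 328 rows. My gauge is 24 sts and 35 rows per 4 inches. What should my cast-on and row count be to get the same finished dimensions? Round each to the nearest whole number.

Stitches: 60 × 24/23 = 62.61 → 63.
Rows: 328 × 35/37 = 310.27 → 310.

Cast on 63 stitches; work 310 rows.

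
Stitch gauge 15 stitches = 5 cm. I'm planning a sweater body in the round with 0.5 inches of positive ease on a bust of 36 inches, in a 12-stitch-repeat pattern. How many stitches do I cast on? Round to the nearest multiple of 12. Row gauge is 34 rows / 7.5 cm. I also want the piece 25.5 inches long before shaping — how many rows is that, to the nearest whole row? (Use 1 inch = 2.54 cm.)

Cast on 276 stitches; work 294 rows.

Finished = 36 + 0.5 = 36.5 inches.
36.5 inches × 2.54 = 92.71 cm.
15/5 = 3 sts per cm; 92.71 × 3 = 278.13 sts.
Nearest multiple of 12 → 276.
25.5 inches = 64.77 cm; × 4.533 = 293.62 → 294 rows.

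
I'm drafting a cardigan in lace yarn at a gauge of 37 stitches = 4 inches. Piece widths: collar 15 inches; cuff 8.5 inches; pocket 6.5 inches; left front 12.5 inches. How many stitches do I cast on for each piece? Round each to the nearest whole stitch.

collar 139; cuff 79; pocket 60; left front 116.

Rate = 37/4 = 9.25 sts per in.
collar: 15 × 9.25 = 138.75 → 139.
cuff: 8.5 × 9.25 = 78.62 → 79.
pocket: 6.5 × 9.25 = 60.12 → 60.
left front: 12.5 × 9.25 = 115.62 → 116.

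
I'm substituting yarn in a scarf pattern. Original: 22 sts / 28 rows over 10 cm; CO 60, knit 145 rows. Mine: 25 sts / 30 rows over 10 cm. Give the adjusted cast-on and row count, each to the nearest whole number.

Cast on 68 stitches; work 155 rows.

Stitches: 60 × 25/22 = 68.18 → 68.
Rows: 145 × 30/28 = 155.36 → 155.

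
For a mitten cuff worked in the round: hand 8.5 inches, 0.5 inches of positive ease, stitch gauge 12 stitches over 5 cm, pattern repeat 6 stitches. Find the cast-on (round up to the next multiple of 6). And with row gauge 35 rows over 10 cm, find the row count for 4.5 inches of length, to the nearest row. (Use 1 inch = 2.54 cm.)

Cast on 60 stitches; work 40 rows.

Finished = 8.5 + 0.5 = 9 inches.
9 inches × 2.54 = 22.86 cm.
12/5 = 2.4 sts per cm; 22.86 × 2.4 = 54.86 sts.
Next multiple of 6 → 60.
4.5 inches = 11.43 cm; × 3.5 = 40.01 → 40 rows.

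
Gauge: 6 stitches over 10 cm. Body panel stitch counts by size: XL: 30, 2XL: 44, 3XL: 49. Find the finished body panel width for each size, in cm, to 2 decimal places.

XL 50.00 cm; 2XL 73.33 cm; 3XL 81.67 cm.

6/10 = 0.6 sts per cm.
XL: 30 / 0.6 = 50.000 → 50.00 cm.
2XL: 44 / 0.6 = 73.333 → 73.33 cm.
3XL: 49 / 0.6 = 81.667 → 81.67 cm.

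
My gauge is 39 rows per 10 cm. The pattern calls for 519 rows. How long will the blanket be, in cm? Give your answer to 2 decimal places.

133.08 cm.

39 rows / 10 cm = 3.9 rows per cm.
519 / 3.9 = 133.077 cm.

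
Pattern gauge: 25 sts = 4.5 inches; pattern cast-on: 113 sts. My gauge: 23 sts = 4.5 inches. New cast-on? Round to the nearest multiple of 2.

CO 104 sts.

Scale factor = 23 / 25 = 0.920.
113 × 23 / 25 = 103.96 sts.
→ 104 sts.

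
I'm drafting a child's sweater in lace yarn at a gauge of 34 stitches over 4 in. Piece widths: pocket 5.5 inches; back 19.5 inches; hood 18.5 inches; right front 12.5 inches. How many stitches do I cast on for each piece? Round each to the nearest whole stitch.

pocket 47; back 166; hood 157; right front 106.

Rate = 34/4 = 8.5 sts per in.
pocket: 5.5 × 8.5 = 46.75 → 47.
back: 19.5 × 8.5 = 165.75 → 166.
hood: 18.5 × 8.5 = 157.25 → 157.
right front: 12.5 × 8.5 = 106.25 → 106.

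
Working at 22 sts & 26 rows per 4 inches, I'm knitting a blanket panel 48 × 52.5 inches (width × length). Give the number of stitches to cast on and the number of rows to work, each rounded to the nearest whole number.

Cast on 264 stitches and work 341 rows.

Stitch gauge = 22/4 = 5.5 sts/in; 48 × 5.5 = 264.00 → 264 sts.
Row gauge = 26/4 = 6.5 rows/in; 52.5 × 6.5 = 341.25 → 341 rows.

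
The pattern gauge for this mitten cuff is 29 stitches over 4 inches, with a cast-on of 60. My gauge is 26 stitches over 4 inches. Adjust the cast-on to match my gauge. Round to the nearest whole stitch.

54 stitches.

Scale factor = 26 / 29 = 0.897.
60 × 26 / 29 = 53.79 sts.
→ 54 sts.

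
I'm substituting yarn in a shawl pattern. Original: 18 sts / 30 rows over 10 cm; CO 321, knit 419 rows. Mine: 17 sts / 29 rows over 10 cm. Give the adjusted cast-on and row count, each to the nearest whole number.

Cast on 303 stitches; work 405 rows.

Stitches: 321 × 17/18 = 303.17 → 303.
Rows: 419 × 29/30 = 405.03 → 405.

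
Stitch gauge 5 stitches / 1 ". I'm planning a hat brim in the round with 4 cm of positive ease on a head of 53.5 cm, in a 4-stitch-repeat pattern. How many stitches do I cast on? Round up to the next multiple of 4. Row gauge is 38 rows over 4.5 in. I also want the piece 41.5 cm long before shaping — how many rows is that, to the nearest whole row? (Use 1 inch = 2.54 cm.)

Cast on 116 stitches; work 138 rows.

Finished = 53.5 + 4 = 57.5 cm.
57.5 cm × 1/2.54 = 22.64 inches.
5/1 = 5 sts per in; 22.64 × 5 = 113.19 sts.
Next multiple of 4 → 116.
41.5 cm = 16.34 inches; × 8.444 = 137.97 → 138 rows.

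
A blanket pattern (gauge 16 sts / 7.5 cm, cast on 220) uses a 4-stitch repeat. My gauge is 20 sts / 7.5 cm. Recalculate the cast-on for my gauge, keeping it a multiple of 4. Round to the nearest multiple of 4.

220 × 20 / 16 = 275.00.
Nearest multiple of 4: 276.

Cast on 276 stitches.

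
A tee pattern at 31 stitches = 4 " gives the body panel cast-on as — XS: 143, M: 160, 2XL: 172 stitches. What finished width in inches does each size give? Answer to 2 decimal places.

31/4 = 7.75 sts per in.
XS: 143 / 7.75 = 18.452 → 18.45 in.
M: 160 / 7.75 = 20.645 → 20.65 in.
2XL: 172 / 7.75 = 22.194 → 22.19 in.

XS 18.45 inches; M 20.65 inches; 2XL 22.19 inches.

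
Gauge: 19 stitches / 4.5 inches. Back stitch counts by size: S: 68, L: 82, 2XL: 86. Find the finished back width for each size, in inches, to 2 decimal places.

S 16.11 inches; L 19.42 inches; 2XL 20.37 inches.

19/4.5 = 4.222 sts per in.
S: 68 / 4.222 = 16.105 → 16.11 in.
L: 82 / 4.222 = 19.421 → 19.42 in.
2XL: 86 / 4.222 = 20.368 → 20.37 in.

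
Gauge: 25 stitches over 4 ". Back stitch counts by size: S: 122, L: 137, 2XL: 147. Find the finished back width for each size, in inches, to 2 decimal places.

S 19.52 inches; L 21.92 inches; 2XL 23.52 inches.

25/4 = 6.25 sts per in.
S: 122 / 6.25 = 19.520 → 19.52 in.
L: 137 / 6.25 = 21.920 → 21.92 in.
2XL: 147 / 6.25 = 23.520 → 23.52 in.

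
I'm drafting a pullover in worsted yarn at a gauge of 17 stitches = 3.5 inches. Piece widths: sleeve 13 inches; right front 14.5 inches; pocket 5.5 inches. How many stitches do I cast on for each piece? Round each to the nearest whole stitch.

sleeve 63; right front 70; pocket 27.

Rate = 17/3.5 = 4.857 sts per in.
sleeve: 13 × 4.857 = 63.14 → 63.
right front: 14.5 × 4.857 = 70.43 → 70.
pocket: 5.5 × 4.857 = 26.71 → 27.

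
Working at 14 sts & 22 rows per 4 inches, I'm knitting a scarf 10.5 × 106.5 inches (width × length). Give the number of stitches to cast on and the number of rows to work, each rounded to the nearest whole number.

Cast on 37 stitches and work 586 rows.

Stitch gauge = 14/4 = 3.5 sts/in; 10.5 × 3.5 = 36.75 → 37 sts.
Row gauge = 22/4 = 5.5 rows/in; 106.5 × 5.5 = 585.75 → 586 rows.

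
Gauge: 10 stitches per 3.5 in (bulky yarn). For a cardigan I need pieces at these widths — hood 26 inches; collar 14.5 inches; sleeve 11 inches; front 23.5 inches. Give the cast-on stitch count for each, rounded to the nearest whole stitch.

Rate = 10/3.5 = 2.857 sts per in.
hood: 26 × 2.857 = 74.29 → 74.
collar: 14.5 × 2.857 = 41.43 → 41.
sleeve: 11 × 2.857 = 31.43 → 31.
front: 23.5 × 2.857 = 67.14 → 67.

hood 74; collar 41; sleeve 31; front 67.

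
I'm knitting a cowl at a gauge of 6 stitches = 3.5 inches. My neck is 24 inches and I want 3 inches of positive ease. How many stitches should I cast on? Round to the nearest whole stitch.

Finished = 24 + 3 = 27 in.
6 / 3.5 = 1.714 sts per inch.
27.00 × 1.714 = 46.29 sts.
→ 46 sts.

46 stitches.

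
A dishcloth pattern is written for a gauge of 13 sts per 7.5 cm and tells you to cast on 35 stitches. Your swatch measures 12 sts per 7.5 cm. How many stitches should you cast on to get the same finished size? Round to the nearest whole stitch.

Scale factor = 12 / 13 = 0.923.
35 × 12 / 13 = 32.31 sts.
→ 32 sts.

32 stitches.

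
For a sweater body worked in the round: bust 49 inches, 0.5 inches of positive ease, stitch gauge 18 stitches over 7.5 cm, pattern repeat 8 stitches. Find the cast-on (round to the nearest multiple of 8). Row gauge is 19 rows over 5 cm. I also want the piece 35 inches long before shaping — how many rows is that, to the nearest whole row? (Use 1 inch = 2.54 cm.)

Finished = 49 + 0.5 = 49.5 inches.
49.5 inches × 2.54 = 125.73 cm.
18/7.5 = 2.4 sts per cm; 125.73 × 2.4 = 301.75 sts.
Nearest multiple of 8 → 304.
35 inches = 88.90 cm; × 3.8 = 337.82 → 338 rows.

Cast on 304 stitches; work 338 rows.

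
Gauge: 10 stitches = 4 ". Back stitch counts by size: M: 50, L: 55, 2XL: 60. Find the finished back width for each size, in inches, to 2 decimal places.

M 20.00 inches; L 22.00 inches; 2XL 24.00 inches.

10/4 = 2.5 sts per in.
M: 50 / 2.5 = 20.000 → 20.00 in.
L: 55 / 2.5 = 22.000 → 22.00 in.
2XL: 60 / 2.5 = 24.000 → 24.00 in.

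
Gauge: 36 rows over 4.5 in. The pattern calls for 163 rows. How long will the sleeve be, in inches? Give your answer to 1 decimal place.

20.4 inches.

36 rows / 4.5 inch = 8 rows per inch.
163 / 8 = 20.38 inches.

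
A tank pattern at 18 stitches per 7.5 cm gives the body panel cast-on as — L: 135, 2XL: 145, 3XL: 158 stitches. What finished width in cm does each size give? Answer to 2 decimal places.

18/7.5 = 2.4 sts per cm.
L: 135 / 2.4 = 56.250 → 56.25 cm.
2XL: 145 / 2.4 = 60.417 → 60.42 cm.
3XL: 158 / 2.4 = 65.833 → 65.83 cm.

L 56.25 cm; 2XL 60.42 cm; 3XL 65.83 cm.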